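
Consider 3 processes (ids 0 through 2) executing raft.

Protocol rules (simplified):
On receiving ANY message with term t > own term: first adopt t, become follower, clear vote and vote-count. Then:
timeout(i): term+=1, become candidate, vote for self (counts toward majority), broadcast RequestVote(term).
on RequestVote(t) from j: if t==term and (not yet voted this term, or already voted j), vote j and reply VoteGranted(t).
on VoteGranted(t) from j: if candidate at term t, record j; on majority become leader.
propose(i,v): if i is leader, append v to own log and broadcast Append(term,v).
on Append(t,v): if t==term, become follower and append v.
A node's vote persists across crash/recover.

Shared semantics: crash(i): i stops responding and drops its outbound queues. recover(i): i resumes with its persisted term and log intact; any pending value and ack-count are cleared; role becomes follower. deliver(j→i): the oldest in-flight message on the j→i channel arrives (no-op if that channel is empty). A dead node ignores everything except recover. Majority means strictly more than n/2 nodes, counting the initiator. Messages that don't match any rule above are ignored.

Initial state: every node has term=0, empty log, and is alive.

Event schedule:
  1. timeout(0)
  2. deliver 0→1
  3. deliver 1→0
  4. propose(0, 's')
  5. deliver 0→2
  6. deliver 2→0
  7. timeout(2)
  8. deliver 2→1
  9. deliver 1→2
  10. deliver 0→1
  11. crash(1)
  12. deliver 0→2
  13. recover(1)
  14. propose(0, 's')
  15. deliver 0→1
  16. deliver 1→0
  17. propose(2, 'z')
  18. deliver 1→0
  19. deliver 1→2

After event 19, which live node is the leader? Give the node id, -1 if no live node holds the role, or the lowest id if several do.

0

after 1 — timeout(0): n0:cand/t1/[-]
after 2 — deliver 0→1: n1:foll/t1/[-]
after 3 — deliver 1→0: n0:lead/t1/[-]
after 4 — propose(0,'s'): n0:lead/t1/[s]
after 5 — deliver 0→2: n2:foll/t1/[-]
after 6 — deliver 2→0: ·
after 7 — timeout(2): n2:cand/t2/[-]
after 8 — deliver 2→1: n1:foll/t2/[-]
after 9 — deliver 1→2: n2:lead/t2/[-]
after 10 — deliver 0→1: ·
after 11 — crash(1): n1:✗foll/t2/[-]
after 12 — deliver 0→2: ·
after 13 — recover(1): n1:foll/t2/[-]
after 14 — propose(0,'s'): n0:lead/t1/[s,s]
after 15 — deliver 0→1: ·
after 16 — deliver 1→0: ·
after 17 — propose(2,'z'): n2:lead/t2/[z]
after 18 — deliver 1→0: ·
after 19 — deliver 1→2: ·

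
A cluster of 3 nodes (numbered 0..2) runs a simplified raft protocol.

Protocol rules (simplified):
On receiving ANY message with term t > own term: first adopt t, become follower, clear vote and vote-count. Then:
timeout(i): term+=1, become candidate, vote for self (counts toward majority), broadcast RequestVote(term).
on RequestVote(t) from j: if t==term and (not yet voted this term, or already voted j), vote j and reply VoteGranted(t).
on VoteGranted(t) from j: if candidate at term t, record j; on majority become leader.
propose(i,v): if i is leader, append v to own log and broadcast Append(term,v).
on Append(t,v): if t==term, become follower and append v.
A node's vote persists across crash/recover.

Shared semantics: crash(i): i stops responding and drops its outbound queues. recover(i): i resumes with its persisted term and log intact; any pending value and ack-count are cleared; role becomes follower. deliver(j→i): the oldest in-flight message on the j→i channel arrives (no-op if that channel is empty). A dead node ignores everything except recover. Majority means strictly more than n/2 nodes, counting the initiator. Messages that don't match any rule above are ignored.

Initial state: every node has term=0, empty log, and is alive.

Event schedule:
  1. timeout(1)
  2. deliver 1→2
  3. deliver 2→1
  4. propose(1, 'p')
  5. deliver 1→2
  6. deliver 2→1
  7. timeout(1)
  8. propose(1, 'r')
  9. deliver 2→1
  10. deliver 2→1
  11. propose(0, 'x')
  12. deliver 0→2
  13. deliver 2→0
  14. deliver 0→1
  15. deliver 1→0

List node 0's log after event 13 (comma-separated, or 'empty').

empty

after 1 — timeout(1): n1:cand/t1/[-]
after 2 — deliver 1→2: n2:foll/t1/[-]
after 3 — deliver 2→1: n1:lead/t1/[-]
after 4 — propose(1,'p'): n1:lead/t1/[p]
after 5 — deliver 1→2: n2:foll/t1/[p]
after 6 — deliver 2→1: ·
after 7 — timeout(1): n1:cand/t2/[p]
after 8 — propose(1,'r'): ·
after 9 — deliver 2→1: ·
after 10 — deliver 2→1: ·
after 11 — propose(0,'x'): ·
after 12 — deliver 0→2: ·
after 13 — deliver 2→0: ·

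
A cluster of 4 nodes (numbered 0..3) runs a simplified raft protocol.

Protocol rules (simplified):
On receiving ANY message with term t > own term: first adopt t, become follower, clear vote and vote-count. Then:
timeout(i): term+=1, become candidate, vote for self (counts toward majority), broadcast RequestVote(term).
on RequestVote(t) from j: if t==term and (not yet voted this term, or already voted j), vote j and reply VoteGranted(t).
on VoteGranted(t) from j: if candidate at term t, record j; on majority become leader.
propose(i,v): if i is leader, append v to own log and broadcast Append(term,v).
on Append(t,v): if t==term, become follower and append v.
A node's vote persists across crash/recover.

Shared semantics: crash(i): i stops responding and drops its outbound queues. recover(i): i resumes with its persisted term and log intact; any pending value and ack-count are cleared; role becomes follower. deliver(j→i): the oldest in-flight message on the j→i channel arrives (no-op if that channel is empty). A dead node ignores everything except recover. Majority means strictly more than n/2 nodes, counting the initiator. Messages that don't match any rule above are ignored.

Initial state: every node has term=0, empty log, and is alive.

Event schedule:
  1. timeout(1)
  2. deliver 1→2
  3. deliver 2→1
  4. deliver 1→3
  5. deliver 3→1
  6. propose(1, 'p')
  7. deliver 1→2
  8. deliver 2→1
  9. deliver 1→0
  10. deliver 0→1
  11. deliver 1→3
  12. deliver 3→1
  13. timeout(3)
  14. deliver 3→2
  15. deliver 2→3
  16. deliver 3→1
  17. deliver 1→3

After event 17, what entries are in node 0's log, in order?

empty

after 1 — timeout(1): n1:cand/t1/[-]
after 2 — deliver 1→2: n2:foll/t1/[-]
after 3 — deliver 2→1: ·
after 4 — deliver 1→3: n3:foll/t1/[-]
after 5 — deliver 3→1: n1:lead/t1/[-]
after 6 — propose(1,'p'): n1:lead/t1/[p]
after 7 — deliver 1→2: n2:foll/t1/[p]
after 8 — deliver 2→1: ·
after 9 — deliver 1→0: n0:foll/t1/[-]
after 10 — deliver 0→1: ·
after 11 — deliver 1→3: n3:foll/t1/[p]
after 12 — deliver 3→1: ·
after 13 — timeout(3): n3:cand/t2/[p]
after 14 — deliver 3→2: n2:foll/t2/[p]
after 15 — deliver 2→3: ·
after 16 — deliver 3→1: n1:foll/t2/[p]
after 17 — deliver 1→3: n3:lead/t2/[p]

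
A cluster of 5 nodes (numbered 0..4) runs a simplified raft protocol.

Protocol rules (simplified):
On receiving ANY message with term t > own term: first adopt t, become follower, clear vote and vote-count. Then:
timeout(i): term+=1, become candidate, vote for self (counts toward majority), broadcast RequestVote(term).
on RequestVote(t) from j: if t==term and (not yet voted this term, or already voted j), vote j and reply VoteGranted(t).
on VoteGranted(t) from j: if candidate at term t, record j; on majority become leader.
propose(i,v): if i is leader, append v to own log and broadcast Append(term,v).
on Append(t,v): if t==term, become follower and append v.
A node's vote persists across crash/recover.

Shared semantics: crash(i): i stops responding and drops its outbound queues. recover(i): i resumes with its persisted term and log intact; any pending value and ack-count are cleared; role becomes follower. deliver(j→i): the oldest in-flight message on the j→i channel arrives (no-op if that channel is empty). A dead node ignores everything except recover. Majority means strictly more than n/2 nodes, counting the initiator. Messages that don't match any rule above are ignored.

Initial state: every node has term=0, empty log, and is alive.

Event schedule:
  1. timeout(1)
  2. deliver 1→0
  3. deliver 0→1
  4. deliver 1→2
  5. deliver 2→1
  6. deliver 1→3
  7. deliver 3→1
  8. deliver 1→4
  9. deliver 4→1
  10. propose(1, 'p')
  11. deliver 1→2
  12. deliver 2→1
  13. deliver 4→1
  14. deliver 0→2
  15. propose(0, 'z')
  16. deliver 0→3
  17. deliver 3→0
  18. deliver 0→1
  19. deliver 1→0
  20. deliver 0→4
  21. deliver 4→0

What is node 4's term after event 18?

1

1. timeout(1):  <1:cand t1 ->
2. deliver 1→0:  <0:foll t1 ->
3. deliver 0→1:  nop
4. deliver 1→2:  <2:foll t1 ->
5. deliver 2→1:  <1:lead t1 ->
6. deliver 1→3:  <3:foll t1 ->
7. deliver 3→1:  nop
8. deliver 1→4:  <4:foll t1 ->
9. deliver 4→1:  nop
10. propose(1,'p'):  <1:lead t1 p>
11. deliver 1→2:  <2:foll t1 p>
12. deliver 2→1:  nop
13. deliver 4→1:  nop
14. deliver 0→2:  nop
15. propose(0,'z'):  nop
16. deliver 0→3:  nop
17. deliver 3→0:  nop
18. deliver 0→1:  nop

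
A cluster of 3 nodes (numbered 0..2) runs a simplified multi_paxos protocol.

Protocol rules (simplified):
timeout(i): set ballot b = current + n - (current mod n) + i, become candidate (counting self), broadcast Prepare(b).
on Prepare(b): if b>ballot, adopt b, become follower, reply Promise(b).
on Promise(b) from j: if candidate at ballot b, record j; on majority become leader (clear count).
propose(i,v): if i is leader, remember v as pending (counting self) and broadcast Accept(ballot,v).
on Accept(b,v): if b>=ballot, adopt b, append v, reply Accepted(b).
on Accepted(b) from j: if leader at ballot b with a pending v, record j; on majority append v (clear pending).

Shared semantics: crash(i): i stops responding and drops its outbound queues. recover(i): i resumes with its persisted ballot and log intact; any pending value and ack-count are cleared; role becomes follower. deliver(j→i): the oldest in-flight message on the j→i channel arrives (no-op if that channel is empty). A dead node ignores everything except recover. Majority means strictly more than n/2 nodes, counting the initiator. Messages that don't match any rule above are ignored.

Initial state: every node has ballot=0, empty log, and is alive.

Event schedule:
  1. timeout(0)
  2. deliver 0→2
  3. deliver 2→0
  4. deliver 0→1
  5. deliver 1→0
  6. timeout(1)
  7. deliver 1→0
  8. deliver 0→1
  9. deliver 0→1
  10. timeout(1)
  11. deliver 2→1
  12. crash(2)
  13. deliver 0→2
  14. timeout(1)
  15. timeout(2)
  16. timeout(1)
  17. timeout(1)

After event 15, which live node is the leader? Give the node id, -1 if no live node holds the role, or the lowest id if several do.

-1

1. timeout(0):  <0:cand b3 ->
2. deliver 0→2:  <2:foll b3 ->
3. deliver 2→0:  <0:lead b3 ->
4. deliver 0→1:  <1:foll b3 ->
5. deliver 1→0:  nop
6. timeout(1):  <1:cand b7 ->
7. deliver 1→0:  <0:foll b7 ->
8. deliver 0→1:  <1:lead b7 ->
9. deliver 0→1:  nop
10. timeout(1):  <1:cand b10 ->
11. deliver 2→1:  nop
12. crash(2):  <2:✗foll b3 ->
13. deliver 0→2:  nop
14. timeout(1):  <1:cand b13 ->
15. timeout(2):  nop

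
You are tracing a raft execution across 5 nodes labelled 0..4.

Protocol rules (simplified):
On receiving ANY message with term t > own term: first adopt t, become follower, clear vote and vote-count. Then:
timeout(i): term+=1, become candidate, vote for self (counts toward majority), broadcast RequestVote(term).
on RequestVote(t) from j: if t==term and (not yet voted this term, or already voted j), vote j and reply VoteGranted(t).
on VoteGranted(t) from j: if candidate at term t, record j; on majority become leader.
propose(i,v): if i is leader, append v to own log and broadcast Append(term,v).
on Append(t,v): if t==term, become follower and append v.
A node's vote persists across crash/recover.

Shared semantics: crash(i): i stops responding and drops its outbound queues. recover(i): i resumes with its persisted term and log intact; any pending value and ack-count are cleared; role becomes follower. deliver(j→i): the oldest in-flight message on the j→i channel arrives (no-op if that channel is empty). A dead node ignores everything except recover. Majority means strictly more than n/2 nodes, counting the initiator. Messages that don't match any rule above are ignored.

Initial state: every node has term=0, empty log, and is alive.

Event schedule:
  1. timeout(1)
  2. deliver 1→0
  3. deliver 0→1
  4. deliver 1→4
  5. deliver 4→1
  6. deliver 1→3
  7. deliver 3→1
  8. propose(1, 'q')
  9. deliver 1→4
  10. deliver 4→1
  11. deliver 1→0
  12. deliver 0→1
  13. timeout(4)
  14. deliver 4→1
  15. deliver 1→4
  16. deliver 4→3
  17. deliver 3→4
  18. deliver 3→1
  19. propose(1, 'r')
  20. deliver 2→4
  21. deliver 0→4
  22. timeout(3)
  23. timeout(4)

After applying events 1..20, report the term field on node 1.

2

after 1 — timeout(1): n1:cand/t1/[-]
after 2 — deliver 1→0: n0:foll/t1/[-]
after 3 — deliver 0→1: ·
after 4 — deliver 1→4: n4:foll/t1/[-]
after 5 — deliver 4→1: n1:lead/t1/[-]
after 6 — deliver 1→3: n3:foll/t1/[-]
after 7 — deliver 3→1: ·
after 8 — propose(1,'q'): n1:lead/t1/[q]
after 9 — deliver 1→4: n4:foll/t1/[q]
after 10 — deliver 4→1: ·
after 11 — deliver 1→0: n0:foll/t1/[q]
after 12 — deliver 0→1: ·
after 13 — timeout(4): n4:cand/t2/[q]
after 14 — deliver 4→1: n1:foll/t2/[q]
after 15 — deliver 1→4: ·
after 16 — deliver 4→3: n3:foll/t2/[-]
after 17 — deliver 3→4: n4:lead/t2/[q]
after 18 — deliver 3→1: ·
after 19 — propose(1,'r'): ·
after 20 — deliver 2→4: ·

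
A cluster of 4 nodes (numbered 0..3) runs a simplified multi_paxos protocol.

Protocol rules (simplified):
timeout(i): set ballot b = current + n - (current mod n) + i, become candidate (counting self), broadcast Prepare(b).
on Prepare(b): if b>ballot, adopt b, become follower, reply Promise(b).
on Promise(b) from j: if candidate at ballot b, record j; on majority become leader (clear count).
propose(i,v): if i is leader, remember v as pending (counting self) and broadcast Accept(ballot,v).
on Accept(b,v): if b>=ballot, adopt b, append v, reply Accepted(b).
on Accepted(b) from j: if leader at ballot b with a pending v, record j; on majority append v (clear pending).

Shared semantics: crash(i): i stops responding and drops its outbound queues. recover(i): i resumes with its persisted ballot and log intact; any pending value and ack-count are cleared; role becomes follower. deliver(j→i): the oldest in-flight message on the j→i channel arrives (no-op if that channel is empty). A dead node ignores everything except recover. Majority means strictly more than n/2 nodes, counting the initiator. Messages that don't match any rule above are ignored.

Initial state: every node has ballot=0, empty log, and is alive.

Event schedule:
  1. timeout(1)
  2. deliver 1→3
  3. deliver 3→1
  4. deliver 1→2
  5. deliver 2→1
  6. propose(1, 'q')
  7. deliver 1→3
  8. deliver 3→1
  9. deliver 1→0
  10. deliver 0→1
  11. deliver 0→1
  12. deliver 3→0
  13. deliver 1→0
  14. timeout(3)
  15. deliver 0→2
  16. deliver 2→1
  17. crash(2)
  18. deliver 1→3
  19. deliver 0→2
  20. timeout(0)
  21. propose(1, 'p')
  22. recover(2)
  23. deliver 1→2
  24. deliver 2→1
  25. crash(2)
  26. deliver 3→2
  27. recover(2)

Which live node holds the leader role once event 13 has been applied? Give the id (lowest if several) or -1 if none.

[1] timeout(1) → N1(cand b5 [-])
[2] deliver 1→3 → N3(foll b5 [-])
[3] deliver 3→1 → ∅
[4] deliver 1→2 → N2(foll b5 [-])
[5] deliver 2→1 → N1(lead b5 [-])
[6] propose(1,'q') → ∅
[7] deliver 1→3 → N3(foll b5 [q])
[8] deliver 3→1 → ∅
[9] deliver 1→0 → N0(foll b5 [-])
[10] deliver 0→1 → ∅
[11] deliver 0→1 → ∅
[12] deliver 3→0 → ∅
[13] deliver 1→0 → N0(foll b5 [q])

1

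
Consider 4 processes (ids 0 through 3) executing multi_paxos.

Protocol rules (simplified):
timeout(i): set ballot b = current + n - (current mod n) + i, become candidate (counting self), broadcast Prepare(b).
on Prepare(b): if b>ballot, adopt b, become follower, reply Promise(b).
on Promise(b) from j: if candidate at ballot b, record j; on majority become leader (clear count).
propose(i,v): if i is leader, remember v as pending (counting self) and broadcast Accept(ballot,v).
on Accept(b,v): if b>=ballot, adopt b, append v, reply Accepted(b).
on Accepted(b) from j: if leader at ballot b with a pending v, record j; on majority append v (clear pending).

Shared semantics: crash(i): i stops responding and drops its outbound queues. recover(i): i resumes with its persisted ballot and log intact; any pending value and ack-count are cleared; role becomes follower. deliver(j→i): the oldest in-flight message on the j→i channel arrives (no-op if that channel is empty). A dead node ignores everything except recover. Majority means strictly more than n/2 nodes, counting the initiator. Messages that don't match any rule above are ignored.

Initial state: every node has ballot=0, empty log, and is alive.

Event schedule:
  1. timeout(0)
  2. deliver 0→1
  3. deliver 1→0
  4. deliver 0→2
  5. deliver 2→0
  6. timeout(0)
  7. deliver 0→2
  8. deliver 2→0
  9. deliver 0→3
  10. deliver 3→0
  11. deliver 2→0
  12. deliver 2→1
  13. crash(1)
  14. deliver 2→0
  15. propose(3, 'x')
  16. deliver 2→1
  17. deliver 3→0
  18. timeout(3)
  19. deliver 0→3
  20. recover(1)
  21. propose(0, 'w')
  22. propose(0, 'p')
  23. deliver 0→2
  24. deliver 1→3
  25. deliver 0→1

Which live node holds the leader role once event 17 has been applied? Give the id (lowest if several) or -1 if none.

-1

after 1 — timeout(0): n0:cand/b4/[-]
after 2 — deliver 0→1: n1:foll/b4/[-]
after 3 — deliver 1→0: ·
after 4 — deliver 0→2: n2:foll/b4/[-]
after 5 — deliver 2→0: n0:lead/b4/[-]
after 6 — timeout(0): n0:cand/b8/[-]
after 7 — deliver 0→2: n2:foll/b8/[-]
after 8 — deliver 2→0: ·
after 9 — deliver 0→3: n3:foll/b4/[-]
after 10 — deliver 3→0: ·
after 11 — deliver 2→0: ·
after 12 — deliver 2→1: ·
after 13 — crash(1): n1:✗foll/b4/[-]
after 14 — deliver 2→0: ·
after 15 — propose(3,'x'): ·
after 16 — deliver 2→1: ·
after 17 — deliver 3→0: ·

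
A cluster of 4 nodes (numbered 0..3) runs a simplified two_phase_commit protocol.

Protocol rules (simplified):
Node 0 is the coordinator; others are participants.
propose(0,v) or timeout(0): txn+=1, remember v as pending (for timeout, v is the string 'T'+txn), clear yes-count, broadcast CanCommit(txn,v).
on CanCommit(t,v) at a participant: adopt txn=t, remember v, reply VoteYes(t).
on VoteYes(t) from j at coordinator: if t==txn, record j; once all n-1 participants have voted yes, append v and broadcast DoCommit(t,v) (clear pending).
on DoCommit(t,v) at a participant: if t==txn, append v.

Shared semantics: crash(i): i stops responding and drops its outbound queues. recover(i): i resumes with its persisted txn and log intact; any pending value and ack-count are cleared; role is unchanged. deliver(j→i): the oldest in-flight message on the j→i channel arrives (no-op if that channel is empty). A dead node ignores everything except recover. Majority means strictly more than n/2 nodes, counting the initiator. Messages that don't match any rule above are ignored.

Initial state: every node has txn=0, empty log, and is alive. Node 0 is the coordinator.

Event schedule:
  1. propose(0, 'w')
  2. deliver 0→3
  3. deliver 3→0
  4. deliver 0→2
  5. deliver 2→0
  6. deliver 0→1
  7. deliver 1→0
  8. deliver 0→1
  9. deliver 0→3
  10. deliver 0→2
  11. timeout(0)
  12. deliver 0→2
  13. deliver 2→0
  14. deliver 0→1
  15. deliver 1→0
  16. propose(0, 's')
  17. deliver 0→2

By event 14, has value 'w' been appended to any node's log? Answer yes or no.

yes

step 1 propose(0,'w'): 0={coor,t=1,log=-}
step 2 deliver 0→3: 3={part,t=1,log=-}
step 3 deliver 3→0: —
step 4 deliver 0→2: 2={part,t=1,log=-}
step 5 deliver 2→0: —
step 6 deliver 0→1: 1={part,t=1,log=-}
step 7 deliver 1→0: 0={coor,t=1,log=w}
step 8 deliver 0→1: 1={part,t=1,log=w}
step 9 deliver 0→3: 3={part,t=1,log=w}
step 10 deliver 0→2: 2={part,t=1,log=w}
step 11 timeout(0): 0={coor,t=2,log=w}
step 12 deliver 0→2: 2={part,t=2,log=w}
step 13 deliver 2→0: —
step 14 deliver 0→1: 1={part,t=2,log=w}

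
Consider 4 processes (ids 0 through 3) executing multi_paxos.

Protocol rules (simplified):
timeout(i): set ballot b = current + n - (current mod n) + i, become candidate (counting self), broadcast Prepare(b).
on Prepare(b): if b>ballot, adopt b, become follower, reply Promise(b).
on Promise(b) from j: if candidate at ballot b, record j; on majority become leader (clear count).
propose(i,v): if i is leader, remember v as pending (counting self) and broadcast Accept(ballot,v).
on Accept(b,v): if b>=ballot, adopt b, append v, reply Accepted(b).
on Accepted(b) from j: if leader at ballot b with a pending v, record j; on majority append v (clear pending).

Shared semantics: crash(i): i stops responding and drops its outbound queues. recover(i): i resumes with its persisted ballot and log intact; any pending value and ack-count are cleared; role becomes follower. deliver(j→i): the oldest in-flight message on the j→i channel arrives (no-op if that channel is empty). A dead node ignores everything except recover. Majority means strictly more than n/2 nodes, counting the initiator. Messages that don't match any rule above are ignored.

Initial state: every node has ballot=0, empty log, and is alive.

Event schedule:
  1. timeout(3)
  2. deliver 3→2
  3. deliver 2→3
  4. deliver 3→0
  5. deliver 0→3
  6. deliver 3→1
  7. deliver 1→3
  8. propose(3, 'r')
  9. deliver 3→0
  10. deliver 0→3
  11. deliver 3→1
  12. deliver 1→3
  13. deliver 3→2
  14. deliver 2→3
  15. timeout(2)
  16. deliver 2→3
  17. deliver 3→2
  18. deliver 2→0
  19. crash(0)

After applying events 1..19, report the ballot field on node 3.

10

after 1 — timeout(3): n3:cand/b7/[-]
after 2 — deliver 3→2: n2:foll/b7/[-]
after 3 — deliver 2→3: ·
after 4 — deliver 3→0: n0:foll/b7/[-]
after 5 — deliver 0→3: n3:lead/b7/[-]
after 6 — deliver 3→1: n1:foll/b7/[-]
after 7 — deliver 1→3: ·
after 8 — propose(3,'r'): ·
after 9 — deliver 3→0: n0:foll/b7/[r]
after 10 — deliver 0→3: ·
after 11 — deliver 3→1: n1:foll/b7/[r]
after 12 — deliver 1→3: n3:lead/b7/[r]
after 13 — deliver 3→2: n2:foll/b7/[r]
after 14 — deliver 2→3: ·
after 15 — timeout(2): n2:cand/b10/[r]
after 16 — deliver 2→3: n3:foll/b10/[r]
after 17 — deliver 3→2: ·
after 18 — deliver 2→0: n0:foll/b10/[r]
after 19 — crash(0): n0:✗foll/b10/[r]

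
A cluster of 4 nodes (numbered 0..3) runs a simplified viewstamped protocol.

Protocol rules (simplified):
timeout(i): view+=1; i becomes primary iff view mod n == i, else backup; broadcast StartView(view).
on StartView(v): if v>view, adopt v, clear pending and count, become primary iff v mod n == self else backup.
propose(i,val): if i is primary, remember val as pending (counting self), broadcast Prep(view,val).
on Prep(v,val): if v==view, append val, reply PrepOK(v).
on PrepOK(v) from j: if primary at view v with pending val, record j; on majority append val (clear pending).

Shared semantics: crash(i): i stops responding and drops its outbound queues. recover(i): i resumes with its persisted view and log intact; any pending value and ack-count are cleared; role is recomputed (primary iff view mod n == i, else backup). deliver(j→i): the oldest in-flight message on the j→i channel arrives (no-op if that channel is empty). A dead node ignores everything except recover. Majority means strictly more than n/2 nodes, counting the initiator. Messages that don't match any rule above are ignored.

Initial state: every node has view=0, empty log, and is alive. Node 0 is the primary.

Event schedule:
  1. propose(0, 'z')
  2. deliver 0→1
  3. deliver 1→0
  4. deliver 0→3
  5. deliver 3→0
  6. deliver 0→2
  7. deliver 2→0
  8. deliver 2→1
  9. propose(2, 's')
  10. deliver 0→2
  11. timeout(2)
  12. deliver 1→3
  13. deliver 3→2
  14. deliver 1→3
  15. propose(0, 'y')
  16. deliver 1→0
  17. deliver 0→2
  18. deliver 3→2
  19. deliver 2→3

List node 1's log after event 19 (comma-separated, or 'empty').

1. propose(0,'z'):  nop
2. deliver 0→1:  <1:back v0 z>
3. deliver 1→0:  nop
4. deliver 0→3:  <3:back v0 z>
5. deliver 3→0:  <0:prim v0 z>
6. deliver 0→2:  <2:back v0 z>
7. deliver 2→0:  nop
8. deliver 2→1:  nop
9. propose(2,'s'):  nop
10. deliver 0→2:  nop
11. timeout(2):  <2:back v1 z>
12. deliver 1→3:  nop
13. deliver 3→2:  nop
14. deliver 1→3:  nop
15. propose(0,'y'):  nop
16. deliver 1→0:  nop
17. deliver 0→2:  nop
18. deliver 3→2:  nop
19. deliver 2→3:  <3:back v1 z>

z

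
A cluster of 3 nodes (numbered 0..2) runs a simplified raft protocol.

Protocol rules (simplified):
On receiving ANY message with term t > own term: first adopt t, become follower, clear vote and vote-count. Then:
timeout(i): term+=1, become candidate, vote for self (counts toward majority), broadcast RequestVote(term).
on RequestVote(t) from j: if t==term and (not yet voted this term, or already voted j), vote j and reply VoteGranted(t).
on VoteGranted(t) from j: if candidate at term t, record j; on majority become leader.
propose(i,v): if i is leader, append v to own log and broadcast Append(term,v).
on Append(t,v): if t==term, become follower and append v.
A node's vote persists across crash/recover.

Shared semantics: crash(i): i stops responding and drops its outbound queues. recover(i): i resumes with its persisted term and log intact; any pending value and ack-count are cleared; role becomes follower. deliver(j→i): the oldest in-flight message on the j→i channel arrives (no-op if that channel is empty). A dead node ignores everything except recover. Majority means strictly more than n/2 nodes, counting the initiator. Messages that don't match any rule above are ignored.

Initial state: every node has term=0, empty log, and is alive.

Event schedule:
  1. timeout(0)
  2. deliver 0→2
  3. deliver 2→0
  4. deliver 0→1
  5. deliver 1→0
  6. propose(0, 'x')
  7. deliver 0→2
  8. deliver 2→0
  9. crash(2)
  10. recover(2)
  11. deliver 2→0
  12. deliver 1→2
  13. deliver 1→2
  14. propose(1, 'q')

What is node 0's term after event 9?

1

step 1 timeout(0): 0={cand,t=1,log=-}
step 2 deliver 0→2: 2={foll,t=1,log=-}
step 3 deliver 2→0: 0={lead,t=1,log=-}
step 4 deliver 0→1: 1={foll,t=1,log=-}
step 5 deliver 1→0: —
step 6 propose(0,'x'): 0={lead,t=1,log=x}
step 7 deliver 0→2: 2={foll,t=1,log=x}
step 8 deliver 2→0: —
step 9 crash(2): 2={✗foll,t=1,log=x}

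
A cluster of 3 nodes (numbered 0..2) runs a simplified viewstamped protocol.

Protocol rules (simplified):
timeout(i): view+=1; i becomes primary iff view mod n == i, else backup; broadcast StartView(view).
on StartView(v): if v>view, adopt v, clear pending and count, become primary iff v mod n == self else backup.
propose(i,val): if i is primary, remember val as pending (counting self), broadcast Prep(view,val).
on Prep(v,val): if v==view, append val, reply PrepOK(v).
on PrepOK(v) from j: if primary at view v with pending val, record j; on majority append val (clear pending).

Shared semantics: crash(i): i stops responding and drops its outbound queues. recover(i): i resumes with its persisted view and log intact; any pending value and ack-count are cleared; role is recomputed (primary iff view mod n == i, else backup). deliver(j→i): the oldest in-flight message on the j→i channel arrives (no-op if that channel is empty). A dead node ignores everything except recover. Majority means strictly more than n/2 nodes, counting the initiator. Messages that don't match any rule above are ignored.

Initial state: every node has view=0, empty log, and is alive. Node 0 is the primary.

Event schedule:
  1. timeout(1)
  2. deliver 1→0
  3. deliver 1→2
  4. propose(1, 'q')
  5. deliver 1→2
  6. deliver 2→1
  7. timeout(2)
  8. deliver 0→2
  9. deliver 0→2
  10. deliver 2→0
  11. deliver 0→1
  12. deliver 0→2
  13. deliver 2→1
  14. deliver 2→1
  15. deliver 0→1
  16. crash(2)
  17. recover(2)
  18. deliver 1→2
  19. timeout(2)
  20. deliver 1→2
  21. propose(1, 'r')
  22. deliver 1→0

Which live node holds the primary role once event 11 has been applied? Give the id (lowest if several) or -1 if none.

1

step 1 timeout(1): 1={prim,v=1,log=-}
step 2 deliver 1→0: 0={back,v=1,log=-}
step 3 deliver 1→2: 2={back,v=1,log=-}
step 4 propose(1,'q'): —
step 5 deliver 1→2: 2={back,v=1,log=q}
step 6 deliver 2→1: 1={prim,v=1,log=q}
step 7 timeout(2): 2={prim,v=2,log=q}
step 8 deliver 0→2: —
step 9 deliver 0→2: —
step 10 deliver 2→0: 0={back,v=2,log=-}
step 11 deliver 0→1: —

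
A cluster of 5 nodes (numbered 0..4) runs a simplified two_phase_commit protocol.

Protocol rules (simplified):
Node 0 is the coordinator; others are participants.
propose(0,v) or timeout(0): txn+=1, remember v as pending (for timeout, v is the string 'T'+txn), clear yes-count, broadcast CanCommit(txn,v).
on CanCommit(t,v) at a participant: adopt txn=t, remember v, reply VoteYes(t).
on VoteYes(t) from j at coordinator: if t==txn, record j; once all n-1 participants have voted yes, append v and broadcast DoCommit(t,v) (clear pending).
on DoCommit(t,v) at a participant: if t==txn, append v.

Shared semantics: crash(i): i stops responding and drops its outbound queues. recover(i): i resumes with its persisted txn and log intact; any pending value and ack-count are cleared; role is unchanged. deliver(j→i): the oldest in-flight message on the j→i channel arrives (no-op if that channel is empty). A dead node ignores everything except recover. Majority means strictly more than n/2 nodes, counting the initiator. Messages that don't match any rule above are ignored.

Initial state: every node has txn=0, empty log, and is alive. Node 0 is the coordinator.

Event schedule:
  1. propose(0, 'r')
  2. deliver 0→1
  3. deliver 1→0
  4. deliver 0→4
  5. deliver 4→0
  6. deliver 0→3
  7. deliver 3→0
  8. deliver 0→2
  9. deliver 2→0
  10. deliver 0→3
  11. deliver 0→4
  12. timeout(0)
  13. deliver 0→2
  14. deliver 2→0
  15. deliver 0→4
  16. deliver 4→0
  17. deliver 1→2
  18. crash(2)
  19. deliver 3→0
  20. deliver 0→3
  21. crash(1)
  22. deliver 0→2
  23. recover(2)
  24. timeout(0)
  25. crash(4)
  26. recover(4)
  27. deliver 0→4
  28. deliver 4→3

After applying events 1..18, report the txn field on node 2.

e1 propose(0,'r'): 0[coor,t=1,-]
e2 deliver 0→1: 1[part,t=1,-]
e3 deliver 1→0: ·
e4 deliver 0→4: 4[part,t=1,-]
e5 deliver 4→0: ·
e6 deliver 0→3: 3[part,t=1,-]
e7 deliver 3→0: ·
e8 deliver 0→2: 2[part,t=1,-]
e9 deliver 2→0: 0[coor,t=1,r]
e10 deliver 0→3: 3[part,t=1,r]
e11 deliver 0→4: 4[part,t=1,r]
e12 timeout(0): 0[coor,t=2,r]
e13 deliver 0→2: 2[part,t=1,r]
e14 deliver 2→0: ·
e15 deliver 0→4: 4[part,t=2,r]
e16 deliver 4→0: ·
e17 deliver 1→2: ·
e18 crash(2): 2[✗part,t=1,r]

1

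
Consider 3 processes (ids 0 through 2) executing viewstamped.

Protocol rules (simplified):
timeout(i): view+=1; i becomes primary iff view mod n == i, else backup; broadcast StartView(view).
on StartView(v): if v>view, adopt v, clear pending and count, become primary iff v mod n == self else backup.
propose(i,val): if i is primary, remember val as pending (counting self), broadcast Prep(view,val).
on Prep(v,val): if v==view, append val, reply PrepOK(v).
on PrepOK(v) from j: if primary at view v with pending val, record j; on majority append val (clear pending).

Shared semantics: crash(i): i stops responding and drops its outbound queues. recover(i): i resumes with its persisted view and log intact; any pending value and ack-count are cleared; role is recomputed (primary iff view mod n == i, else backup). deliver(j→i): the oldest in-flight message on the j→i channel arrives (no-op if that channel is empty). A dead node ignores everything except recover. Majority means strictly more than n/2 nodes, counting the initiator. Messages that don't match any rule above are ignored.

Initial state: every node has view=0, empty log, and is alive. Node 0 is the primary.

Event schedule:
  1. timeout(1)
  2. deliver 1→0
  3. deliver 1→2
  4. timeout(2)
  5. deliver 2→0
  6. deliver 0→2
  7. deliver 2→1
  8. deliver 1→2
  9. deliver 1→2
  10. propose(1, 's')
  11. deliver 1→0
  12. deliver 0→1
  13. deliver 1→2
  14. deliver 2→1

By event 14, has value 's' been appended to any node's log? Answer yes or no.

no

e1 timeout(1): 1[prim,v=1,-]
e2 deliver 1→0: 0[back,v=1,-]
e3 deliver 1→2: 2[back,v=1,-]
e4 timeout(2): 2[prim,v=2,-]
e5 deliver 2→0: 0[back,v=2,-]
e6 deliver 0→2: ·
e7 deliver 2→1: 1[back,v=2,-]
e8 deliver 1→2: ·
e9 deliver 1→2: ·
e10 propose(1,'s'): ·
e11 deliver 1→0: ·
e12 deliver 0→1: ·
e13 deliver 1→2: ·
e14 deliver 2→1: ·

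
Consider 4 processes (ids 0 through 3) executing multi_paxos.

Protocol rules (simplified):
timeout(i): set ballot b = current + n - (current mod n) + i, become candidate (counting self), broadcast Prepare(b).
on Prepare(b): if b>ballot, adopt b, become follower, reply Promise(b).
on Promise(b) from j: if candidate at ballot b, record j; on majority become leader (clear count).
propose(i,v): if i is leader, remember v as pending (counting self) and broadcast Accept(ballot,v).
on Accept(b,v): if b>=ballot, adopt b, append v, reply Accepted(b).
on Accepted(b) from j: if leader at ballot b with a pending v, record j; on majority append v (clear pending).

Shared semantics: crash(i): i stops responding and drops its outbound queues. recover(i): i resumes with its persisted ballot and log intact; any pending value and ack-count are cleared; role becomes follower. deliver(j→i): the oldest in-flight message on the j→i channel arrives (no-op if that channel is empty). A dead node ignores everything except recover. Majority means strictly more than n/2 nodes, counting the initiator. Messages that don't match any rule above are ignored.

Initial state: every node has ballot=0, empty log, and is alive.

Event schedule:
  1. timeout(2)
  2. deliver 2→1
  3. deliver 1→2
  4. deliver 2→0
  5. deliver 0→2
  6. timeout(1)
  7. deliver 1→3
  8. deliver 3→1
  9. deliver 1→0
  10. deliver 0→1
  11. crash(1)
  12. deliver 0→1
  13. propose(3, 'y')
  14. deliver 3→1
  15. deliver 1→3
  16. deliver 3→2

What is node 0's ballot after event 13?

after 1 — timeout(2): n2:cand/b6/[-]
after 2 — deliver 2→1: n1:foll/b6/[-]
after 3 — deliver 1→2: ·
after 4 — deliver 2→0: n0:foll/b6/[-]
after 5 — deliver 0→2: n2:lead/b6/[-]
after 6 — timeout(1): n1:cand/b9/[-]
after 7 — deliver 1→3: n3:foll/b9/[-]
after 8 — deliver 3→1: ·
after 9 — deliver 1→0: n0:foll/b9/[-]
after 10 — deliver 0→1: n1:lead/b9/[-]
after 11 — crash(1): n1:✗lead/b9/[-]
after 12 — deliver 0→1: ·
after 13 — propose(3,'y'): ·

9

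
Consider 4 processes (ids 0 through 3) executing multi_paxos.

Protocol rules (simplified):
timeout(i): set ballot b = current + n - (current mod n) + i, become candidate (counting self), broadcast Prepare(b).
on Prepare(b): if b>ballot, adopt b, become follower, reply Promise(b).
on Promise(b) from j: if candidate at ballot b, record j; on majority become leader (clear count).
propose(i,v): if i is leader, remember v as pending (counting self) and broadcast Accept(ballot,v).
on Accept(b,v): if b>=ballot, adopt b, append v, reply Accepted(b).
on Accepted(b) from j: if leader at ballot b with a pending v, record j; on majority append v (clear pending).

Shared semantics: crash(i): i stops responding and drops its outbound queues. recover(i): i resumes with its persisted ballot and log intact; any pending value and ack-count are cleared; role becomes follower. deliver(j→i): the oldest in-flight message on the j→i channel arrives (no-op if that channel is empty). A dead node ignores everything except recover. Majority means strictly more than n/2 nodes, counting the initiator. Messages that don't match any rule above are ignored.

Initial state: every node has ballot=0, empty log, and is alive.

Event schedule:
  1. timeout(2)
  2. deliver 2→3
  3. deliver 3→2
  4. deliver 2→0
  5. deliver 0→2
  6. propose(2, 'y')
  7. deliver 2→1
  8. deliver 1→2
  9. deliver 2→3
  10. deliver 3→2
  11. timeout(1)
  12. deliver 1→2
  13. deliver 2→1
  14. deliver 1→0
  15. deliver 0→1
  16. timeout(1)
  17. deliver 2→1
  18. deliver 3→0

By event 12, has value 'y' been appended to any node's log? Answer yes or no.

step 1 timeout(2): 2={cand,b=6,log=-}
step 2 deliver 2→3: 3={foll,b=6,log=-}
step 3 deliver 3→2: —
step 4 deliver 2→0: 0={foll,b=6,log=-}
step 5 deliver 0→2: 2={lead,b=6,log=-}
step 6 propose(2,'y'): —
step 7 deliver 2→1: 1={foll,b=6,log=-}
step 8 deliver 1→2: —
step 9 deliver 2→3: 3={foll,b=6,log=y}
step 10 deliver 3→2: —
step 11 timeout(1): 1={cand,b=9,log=-}
step 12 deliver 1→2: 2={foll,b=9,log=-}

yes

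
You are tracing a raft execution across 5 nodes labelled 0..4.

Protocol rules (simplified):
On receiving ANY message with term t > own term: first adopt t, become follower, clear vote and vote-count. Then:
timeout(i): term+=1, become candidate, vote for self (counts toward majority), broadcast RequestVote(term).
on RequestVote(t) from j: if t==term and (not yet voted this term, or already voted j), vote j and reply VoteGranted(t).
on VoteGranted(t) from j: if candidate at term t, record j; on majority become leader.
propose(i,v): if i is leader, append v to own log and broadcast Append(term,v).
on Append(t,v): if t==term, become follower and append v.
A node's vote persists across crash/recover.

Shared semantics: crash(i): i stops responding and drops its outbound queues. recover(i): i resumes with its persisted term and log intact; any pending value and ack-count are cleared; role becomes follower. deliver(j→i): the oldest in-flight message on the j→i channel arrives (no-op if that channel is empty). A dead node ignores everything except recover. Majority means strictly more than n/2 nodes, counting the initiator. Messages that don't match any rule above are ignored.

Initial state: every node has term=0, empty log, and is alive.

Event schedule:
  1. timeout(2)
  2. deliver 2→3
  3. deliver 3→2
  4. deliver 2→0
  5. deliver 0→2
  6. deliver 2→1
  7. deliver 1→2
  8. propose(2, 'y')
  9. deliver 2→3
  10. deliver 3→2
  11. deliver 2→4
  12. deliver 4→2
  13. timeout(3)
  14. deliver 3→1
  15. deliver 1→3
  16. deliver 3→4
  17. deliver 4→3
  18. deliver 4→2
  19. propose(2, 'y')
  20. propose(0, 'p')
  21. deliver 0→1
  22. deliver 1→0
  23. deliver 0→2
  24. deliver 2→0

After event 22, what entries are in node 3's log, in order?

after 1 — timeout(2): n2:cand/t1/[-]
after 2 — deliver 2→3: n3:foll/t1/[-]
after 3 — deliver 3→2: ·
after 4 — deliver 2→0: n0:foll/t1/[-]
after 5 — deliver 0→2: n2:lead/t1/[-]
after 6 — deliver 2→1: n1:foll/t1/[-]
after 7 — deliver 1→2: ·
after 8 — propose(2,'y'): n2:lead/t1/[y]
after 9 — deliver 2→3: n3:foll/t1/[y]
after 10 — deliver 3→2: ·
after 11 — deliver 2→4: n4:foll/t1/[-]
after 12 — deliver 4→2: ·
after 13 — timeout(3): n3:cand/t2/[y]
after 14 — deliver 3→1: n1:foll/t2/[-]
after 15 — deliver 1→3: ·
after 16 — deliver 3→4: n4:foll/t2/[-]
after 17 — deliver 4→3: n3:lead/t2/[y]
after 18 — deliver 4→2: ·
after 19 — propose(2,'y'): n2:lead/t1/[y,y]
after 20 — propose(0,'p'): ·
after 21 — deliver 0→1: ·
after 22 — deliver 1→0: ·

y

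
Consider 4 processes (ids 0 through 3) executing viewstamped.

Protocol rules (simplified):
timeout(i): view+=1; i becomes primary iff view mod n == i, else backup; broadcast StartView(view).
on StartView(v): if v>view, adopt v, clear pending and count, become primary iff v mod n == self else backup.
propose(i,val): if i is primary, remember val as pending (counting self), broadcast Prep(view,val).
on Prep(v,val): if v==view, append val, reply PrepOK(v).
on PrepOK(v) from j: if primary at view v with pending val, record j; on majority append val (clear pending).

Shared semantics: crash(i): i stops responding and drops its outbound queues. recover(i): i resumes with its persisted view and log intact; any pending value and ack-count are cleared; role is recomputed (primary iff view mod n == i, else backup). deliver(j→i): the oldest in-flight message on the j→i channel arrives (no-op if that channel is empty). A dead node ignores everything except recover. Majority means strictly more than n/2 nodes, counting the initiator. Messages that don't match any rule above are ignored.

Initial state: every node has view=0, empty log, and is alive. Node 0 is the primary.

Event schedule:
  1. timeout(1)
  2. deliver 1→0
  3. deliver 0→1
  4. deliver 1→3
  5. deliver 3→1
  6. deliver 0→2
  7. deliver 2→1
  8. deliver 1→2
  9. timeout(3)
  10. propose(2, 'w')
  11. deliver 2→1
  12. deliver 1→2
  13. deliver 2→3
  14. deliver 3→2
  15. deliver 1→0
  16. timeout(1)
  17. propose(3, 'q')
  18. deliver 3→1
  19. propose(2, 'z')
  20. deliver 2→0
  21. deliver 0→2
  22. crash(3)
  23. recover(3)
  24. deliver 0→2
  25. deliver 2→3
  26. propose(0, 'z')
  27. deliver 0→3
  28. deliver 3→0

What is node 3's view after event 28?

2

e1 timeout(1): 1[prim,v=1,-]
e2 deliver 1→0: 0[back,v=1,-]
e3 deliver 0→1: ·
e4 deliver 1→3: 3[back,v=1,-]
e5 deliver 3→1: ·
e6 deliver 0→2: ·
e7 deliver 2→1: ·
e8 deliver 1→2: 2[back,v=1,-]
e9 timeout(3): 3[back,v=2,-]
e10 propose(2,'w'): ·
e11 deliver 2→1: ·
e12 deliver 1→2: ·
e13 deliver 2→3: ·
e14 deliver 3→2: 2[prim,v=2,-]
e15 deliver 1→0: ·
e16 timeout(1): 1[back,v=2,-]
e17 propose(3,'q'): ·
e18 deliver 3→1: ·
e19 propose(2,'z'): ·
e20 deliver 2→0: ·
e21 deliver 0→2: ·
e22 crash(3): 3[✗back,v=2,-]
e23 recover(3): 3[back,v=2,-]
e24 deliver 0→2: ·
e25 deliver 2→3: 3[back,v=2,z]
e26 propose(0,'z'): ·
e27 deliver 0→3: ·
e28 deliver 3→0: ·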